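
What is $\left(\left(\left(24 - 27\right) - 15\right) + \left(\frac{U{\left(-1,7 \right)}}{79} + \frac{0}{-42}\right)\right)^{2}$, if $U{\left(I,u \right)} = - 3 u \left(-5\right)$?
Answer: $\frac{1734489}{6241} \approx 277.92$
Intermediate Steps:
$U{\left(I,u \right)} = 15 u$
$\left(\left(\left(24 - 27\right) - 15\right) + \left(\frac{U{\left(-1,7 \right)}}{79} + \frac{0}{-42}\right)\right)^{2} = \left(\left(\left(24 - 27\right) - 15\right) + \left(\frac{15 \cdot 7}{79} + \frac{0}{-42}\right)\right)^{2} = \left(\left(-3 - 15\right) + \left(105 \cdot \frac{1}{79} + 0 \left(- \frac{1}{42}\right)\right)\right)^{2} = \left(-18 + \left(\frac{105}{79} + 0\right)\right)^{2} = \left(-18 + \frac{105}{79}\right)^{2} = \left(- \frac{1317}{79}\right)^{2} = \frac{1734489}{6241}$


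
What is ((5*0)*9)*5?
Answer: 0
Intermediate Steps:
((5*0)*9)*5 = (0*9)*5 = 0*5 = 0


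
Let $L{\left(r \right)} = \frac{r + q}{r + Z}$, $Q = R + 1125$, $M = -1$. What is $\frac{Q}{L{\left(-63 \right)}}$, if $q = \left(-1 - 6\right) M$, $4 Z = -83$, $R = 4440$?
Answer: $\frac{266325}{32} \approx 8322.7$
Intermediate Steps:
$Z = - \frac{83}{4}$ ($Z = \frac{1}{4} \left(-83\right) = - \frac{83}{4} \approx -20.75$)
$q = 7$ ($q = \left(-1 - 6\right) \left(-1\right) = \left(-7\right) \left(-1\right) = 7$)
$Q = 5565$ ($Q = 4440 + 1125 = 5565$)
$L{\left(r \right)} = \frac{7 + r}{- \frac{83}{4} + r}$ ($L{\left(r \right)} = \frac{r + 7}{r - \frac{83}{4}} = \frac{7 + r}{- \frac{83}{4} + r}$)
$\frac{Q}{L{\left(-63 \right)}} = \frac{5565}{4 \frac{1}{-83 + 4 \left(-63\right)} \left(7 - 63\right)} = \frac{5565}{4 \frac{1}{-83 - 252} \left(-56\right)} = \frac{5565}{4 \frac{1}{-335} \left(-56\right)} = \frac{5565}{4 \left(- \frac{1}{335}\right) \left(-56\right)} = \frac{5565}{\frac{224}{335}} = 5565 \cdot \frac{335}{224} = \frac{266325}{32}$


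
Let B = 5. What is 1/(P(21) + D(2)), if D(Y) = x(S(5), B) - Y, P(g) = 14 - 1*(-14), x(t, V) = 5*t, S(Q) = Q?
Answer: 1/51 ≈ 0.019608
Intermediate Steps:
P(g) = 28 (P(g) = 14 + 14 = 28)
D(Y) = 25 - Y (D(Y) = 5*5 - Y = 25 - Y)
1/(P(21) + D(2)) = 1/(28 + (25 - 1*2)) = 1/(28 + (25 - 2)) = 1/(28 + 23) = 1/51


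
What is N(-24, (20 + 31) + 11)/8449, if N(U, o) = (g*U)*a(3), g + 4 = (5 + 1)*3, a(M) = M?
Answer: -144/1207 ≈ -0.11930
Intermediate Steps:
g = 14 (g = -4 + (5 + 1)*3 = -4 + 6*3 = -4 + 18 = 14)
N(U, o) = 42*U (N(U, o) = (14*U)*3 = 42*U)
N(-24, (20 + 31) + 11)/8449 = (42*(-24))/8449 = -1008*1/8449 = -144/1207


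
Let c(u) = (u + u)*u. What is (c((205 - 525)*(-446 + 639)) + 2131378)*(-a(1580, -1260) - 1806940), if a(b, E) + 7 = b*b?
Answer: -32837557497084474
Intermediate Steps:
a(b, E) = -7 + b**2 (a(b, E) = -7 + b*b = -7 + b**2)
c(u) = 2*u**2 (c(u) = (2*u)*u = 2*u**2)
(c((205 - 525)*(-446 + 639)) + 2131378)*(-a(1580, -1260) - 1806940) = (2*((205 - 525)*(-446 + 639))**2 + 2131378)*(-(-7 + 1580**2) - 1806940) = (2*(-320*193)**2 + 2131378)*(-(-7 + 2496400) - 1806940) = (2*(-61760)**2 + 2131378)*(-1*2496393 - 1806940) = (2*3814297600 + 2131378)*(-2496393 - 1806940) = (7628595200 + 2131378)*(-4303333) = 7630726578*(-4303333) = -32837557497084474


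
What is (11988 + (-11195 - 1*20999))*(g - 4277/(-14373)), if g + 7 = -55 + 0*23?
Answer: 17919670894/14373 ≈ 1.2468e+6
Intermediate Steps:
g = -62 (g = -7 + (-55 + 0*23) = -7 + (-55 + 0) = -7 - 55 = -62)
(11988 + (-11195 - 1*20999))*(g - 4277/(-14373)) = (11988 + (-11195 - 1*20999))*(-62 - 4277/(-14373)) = (11988 + (-11195 - 20999))*(-62 - 4277*(-1/14373)) = (11988 - 32194)*(-62 + 4277/14373) = -20206*(-886849/14373) = 17919670894/14373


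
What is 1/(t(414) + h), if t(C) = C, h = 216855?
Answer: 1/217269 ≈ 4.6026e-6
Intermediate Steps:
1/(t(414) + h) = 1/(414 + 216855) = 1/217269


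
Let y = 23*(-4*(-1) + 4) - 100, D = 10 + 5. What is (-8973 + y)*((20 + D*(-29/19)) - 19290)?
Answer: 3258396285/19 ≈ 1.7149e+8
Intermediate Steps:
D = 15
y = 84 (y = 23*(4 + 4) - 100 = 23*8 - 100 = 184 - 100 = 84)
(-8973 + y)*((20 + D*(-29/19)) - 19290) = (-8973 + 84)*((20 + 15*(-29/19)) - 19290) = -8889*((20 + 15*(-29*1/19)) - 19290) = -8889*((20 + 15*(-29/19)) - 19290) = -8889*((20 - 435/19) - 19290) = -8889*(-55/19 - 19290) = -8889*(-366565/19) = 3258396285/19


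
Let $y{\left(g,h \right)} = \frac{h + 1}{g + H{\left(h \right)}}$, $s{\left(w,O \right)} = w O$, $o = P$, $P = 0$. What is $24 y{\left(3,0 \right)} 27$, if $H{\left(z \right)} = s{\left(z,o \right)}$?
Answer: $216$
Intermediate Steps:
$o = 0$
$s{\left(w,O \right)} = O w$
$H{\left(z \right)} = 0$ ($H{\left(z \right)} = 0 z = 0$)
$y{\left(g,h \right)} = \frac{1 + h}{g}$ ($y{\left(g,h \right)} = \frac{h + 1}{g + 0} = \frac{1 + h}{g}$)
$24 y{\left(3,0 \right)} 27 = 24 \frac{1 + 0}{3} \cdot 27 = 24 \cdot \frac{1}{3} \cdot 1 \cdot 27 = 24 \cdot \frac{1}{3} \cdot 27 = 8 \cdot 27 = 216$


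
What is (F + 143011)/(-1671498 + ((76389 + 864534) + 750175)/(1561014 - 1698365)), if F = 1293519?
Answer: -98654416015/114791806448 ≈ -0.85942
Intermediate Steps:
(F + 143011)/(-1671498 + ((76389 + 864534) + 750175)/(1561014 - 1698365)) = (1293519 + 143011)/(-1671498 + ((76389 + 864534) + 750175)/(1561014 - 1698365)) = 1436530/(-1671498 + (940923 + 750175)/(-137351)) = 1436530/(-1671498 + 1691098*(-1/137351)) = 1436530/(-1671498 - 1691098/137351) = 1436530/(-229583612896/137351) = 1436530*(-137351/229583612896) = -98654416015/114791806448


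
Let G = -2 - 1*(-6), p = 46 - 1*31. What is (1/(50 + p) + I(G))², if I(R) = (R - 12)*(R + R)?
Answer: 17297281/4225 ≈ 4094.0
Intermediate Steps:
p = 15 (p = 46 - 31 = 15)
G = 4 (G = -2 + 6 = 4)
I(R) = 2*R*(-12 + R) (I(R) = (-12 + R)*(2*R) = 2*R*(-12 + R))
(1/(50 + p) + I(G))² = (1/(50 + 15) + 2*4*(-12 + 4))² = (1/65 + 2*4*(-8))² = (1/65 - 64)² = (-4159/65)² = 17297281/4225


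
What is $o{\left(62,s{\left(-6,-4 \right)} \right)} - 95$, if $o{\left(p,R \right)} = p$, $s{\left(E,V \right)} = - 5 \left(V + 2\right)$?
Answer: $-33$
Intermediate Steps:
$s{\left(E,V \right)} = -10 - 5 V$ ($s{\left(E,V \right)} = - 5 \left(2 + V\right) = -10 - 5 V$)
$o{\left(62,s{\left(-6,-4 \right)} \right)} - 95 = 62 - 95 = -33$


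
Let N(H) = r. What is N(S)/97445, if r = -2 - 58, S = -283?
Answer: -12/19489 ≈ -0.00061573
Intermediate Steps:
r = -60
N(H) = -60
N(S)/97445 = -60/97445 = -60*1/97445 = -12/19489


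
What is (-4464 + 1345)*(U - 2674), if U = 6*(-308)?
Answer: 14104118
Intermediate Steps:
U = -1848
(-4464 + 1345)*(U - 2674) = (-4464 + 1345)*(-1848 - 2674) = -3119*(-4522) = 14104118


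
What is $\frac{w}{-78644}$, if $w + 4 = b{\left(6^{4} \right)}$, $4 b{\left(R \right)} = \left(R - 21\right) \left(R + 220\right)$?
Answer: $- \frac{483221}{78644} \approx -6.1444$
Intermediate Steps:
$b{\left(R \right)} = \frac{\left(-21 + R\right) \left(220 + R\right)}{4}$ ($b{\left(R \right)} = \frac{\left(R - 21\right) \left(R + 220\right)}{4} = \frac{\left(-21 + R\right) \left(220 + R\right)}{4}$)
$w = 483221$ ($w = -4 + \left(-1155 + \frac{\left(6^{4}\right)^{2}}{4} + \frac{199 \cdot 6^{4}}{4}\right) = -4 + \left(-1155 + \frac{1296^{2}}{4} + \frac{199}{4} \cdot 1296\right) = -4 + \left(-1155 + \frac{1}{4} \cdot 1679616 + 64476\right) = -4 + \left(-1155 + 419904 + 64476\right) = -4 + 483225 = 483221$)
$\frac{w}{-78644} = \frac{483221}{-78644} = 483221 \left(- \frac{1}{78644}\right) = - \frac{483221}{78644}$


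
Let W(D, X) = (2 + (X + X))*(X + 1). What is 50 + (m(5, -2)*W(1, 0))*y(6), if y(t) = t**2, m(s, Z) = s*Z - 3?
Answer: -886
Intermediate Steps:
W(D, X) = (1 + X)*(2 + 2*X) (W(D, X) = (2 + 2*X)*(1 + X) = (1 + X)*(2 + 2*X))
m(s, Z) = -3 + Z*s (m(s, Z) = Z*s - 3 = -3 + Z*s)
50 + (m(5, -2)*W(1, 0))*y(6) = 50 + ((-3 - 2*5)*(2 + 2*0**2 + 4*0))*6**2 = 50 + ((-3 - 10)*(2 + 2*0 + 0))*36 = 50 - 13*(2 + 0 + 0)*36 = 50 - 13*2*36 = 50 - 26*36 = 50 - 936 = -886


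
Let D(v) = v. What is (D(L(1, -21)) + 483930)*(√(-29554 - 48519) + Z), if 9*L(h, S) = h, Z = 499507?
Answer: 2175538302097/9 + 4355371*I*√78073/9 ≈ 2.4173e+11 + 1.3522e+8*I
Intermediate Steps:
L(h, S) = h/9
(D(L(1, -21)) + 483930)*(√(-29554 - 48519) + Z) = ((⅑)*1 + 483930)*(√(-29554 - 48519) + 499507) = (⅑ + 483930)*(√(-78073) + 499507) = 4355371*(I*√78073 + 499507)/9 = 4355371*(499507 + I*√78073)/9 = 2175538302097/9 + 4355371*I*√78073/9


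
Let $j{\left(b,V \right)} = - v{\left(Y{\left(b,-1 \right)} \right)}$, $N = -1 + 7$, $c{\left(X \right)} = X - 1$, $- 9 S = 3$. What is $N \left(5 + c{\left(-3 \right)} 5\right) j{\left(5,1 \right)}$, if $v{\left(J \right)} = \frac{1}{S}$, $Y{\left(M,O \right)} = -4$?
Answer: $-270$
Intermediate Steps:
$S = - \frac{1}{3}$ ($S = \left(- \frac{1}{9}\right) 3 = - \frac{1}{3} \approx -0.33333$)
$c{\left(X \right)} = -1 + X$
$v{\left(J \right)} = -3$ ($v{\left(J \right)} = \frac{1}{- \frac{1}{3}} = -3$)
$N = 6$
$j{\left(b,V \right)} = 3$ ($j{\left(b,V \right)} = \left(-1\right) \left(-3\right) = 3$)
$N \left(5 + c{\left(-3 \right)} 5\right) j{\left(5,1 \right)} = 6 \left(5 + \left(-1 - 3\right) 5\right) 3 = 6 \left(5 - 20\right) 3 = 6 \left(-15\right) 3 = \left(-90\right) 3 = -270$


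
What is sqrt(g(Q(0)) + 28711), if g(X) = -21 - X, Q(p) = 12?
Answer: sqrt(28678) ≈ 169.35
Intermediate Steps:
sqrt(g(Q(0)) + 28711) = sqrt((-21 - 1*12) + 28711) = sqrt((-21 - 12) + 28711) = sqrt(-33 + 28711) = sqrt(28678)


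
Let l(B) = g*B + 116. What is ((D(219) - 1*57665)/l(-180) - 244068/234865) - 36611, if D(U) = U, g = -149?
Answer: -115816550527239/3163161820 ≈ -36614.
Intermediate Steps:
l(B) = 116 - 149*B (l(B) = -149*B + 116 = 116 - 149*B)
((D(219) - 1*57665)/l(-180) - 244068/234865) - 36611 = ((219 - 1*57665)/(116 - 149*(-180)) - 244068/234865) - 36611 = ((219 - 57665)/(116 + 26820) - 244068*1/234865) - 36611 = (-57446/26936 - 244068/234865) - 36611 = (-57446*1/26936 - 244068/234865) - 36611 = (-28723/13468 - 244068/234865) - 36611 = -10033135219/3163161820 - 36611 = -115816550527239/3163161820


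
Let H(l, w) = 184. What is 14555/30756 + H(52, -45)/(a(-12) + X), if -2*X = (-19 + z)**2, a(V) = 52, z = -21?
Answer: 118819/522852 ≈ 0.22725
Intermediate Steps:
X = -800 (X = -(-19 - 21)**2/2 = -1/2*(-40)**2 = -1/2*1600 = -800)
14555/30756 + H(52, -45)/(a(-12) + X) = 14555/30756 + 184/(52 - 800) = 14555*(1/30756) + 184/(-748) = 14555/30756 + 184*(-1/748) = 14555/30756 - 46/187 = 118819/522852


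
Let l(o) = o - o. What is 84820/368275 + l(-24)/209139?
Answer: 16964/73655 ≈ 0.23032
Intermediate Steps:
l(o) = 0
84820/368275 + l(-24)/209139 = 84820/368275 + 0/209139 = 84820*(1/368275) + 0*(1/209139) = 16964/73655 + 0 = 16964/73655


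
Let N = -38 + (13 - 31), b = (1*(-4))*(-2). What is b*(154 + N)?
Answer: 784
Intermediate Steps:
b = 8 (b = -4*(-2) = 8)
N = -56 (N = -38 - 18 = -56)
b*(154 + N) = 8*(154 - 56) = 8*98 = 784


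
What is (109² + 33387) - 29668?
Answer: 15600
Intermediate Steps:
(109² + 33387) - 29668 = (11881 + 33387) - 29668 = 45268 - 29668 = 15600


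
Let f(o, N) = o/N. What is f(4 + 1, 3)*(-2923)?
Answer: -14615/3 ≈ -4871.7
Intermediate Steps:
f(4 + 1, 3)*(-2923) = ((4 + 1)/3)*(-2923) = (5*(1/3))*(-2923) = (5/3)*(-2923) = -14615/3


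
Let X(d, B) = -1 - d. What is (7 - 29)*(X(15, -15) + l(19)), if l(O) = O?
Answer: -66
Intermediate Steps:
(7 - 29)*(X(15, -15) + l(19)) = (7 - 29)*((-1 - 1*15) + 19) = -22*((-1 - 15) + 19) = -22*(-16 + 19) = -22*3 = -66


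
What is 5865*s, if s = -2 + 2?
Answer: 0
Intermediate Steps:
s = 0
5865*s = 5865*0 = 0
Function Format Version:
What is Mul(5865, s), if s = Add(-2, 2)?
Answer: 0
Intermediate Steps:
s = 0
Mul(5865, s) = Mul(5865, 0) = 0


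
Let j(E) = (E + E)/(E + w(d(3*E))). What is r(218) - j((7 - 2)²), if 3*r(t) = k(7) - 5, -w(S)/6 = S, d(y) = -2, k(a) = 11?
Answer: 24/37 ≈ 0.64865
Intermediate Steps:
w(S) = -6*S
j(E) = 2*E/(12 + E) (j(E) = (E + E)/(E - 6*(-2)) = (2*E)/(E + 12) = (2*E)/(12 + E) = 2*E/(12 + E))
r(t) = 2 (r(t) = (11 - 5)/3 = (⅓)*6 = 2)
r(218) - j((7 - 2)²) = 2 - 2*(7 - 2)²/(12 + (7 - 2)²) = 2 - 2*5²/(12 + 5²) = 2 - 2*25/(12 + 25) = 2 - 2*25/37 = 2 - 1*50/37 = 2 - 50/37 = 24/37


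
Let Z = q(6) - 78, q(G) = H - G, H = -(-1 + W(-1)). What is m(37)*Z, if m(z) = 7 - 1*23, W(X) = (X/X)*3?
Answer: 1376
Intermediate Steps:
W(X) = 3 (W(X) = 1*3 = 3)
H = -2 (H = -(-1 + 3) = -1*2 = -2)
q(G) = -2 - G
m(z) = -16 (m(z) = 7 - 23 = -16)
Z = -86 (Z = (-2 - 1*6) - 78 = (-2 - 6) - 78 = -8 - 78 = -86)
m(37)*Z = -16*(-86) = 1376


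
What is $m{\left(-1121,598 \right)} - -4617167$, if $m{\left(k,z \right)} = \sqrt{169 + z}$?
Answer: $4617167 + \sqrt{767} \approx 4.6172 \cdot 10^{6}$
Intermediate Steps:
$m{\left(-1121,598 \right)} - -4617167 = \sqrt{169 + 598} - -4617167 = \sqrt{767} + 4617167 = 4617167 + \sqrt{767}$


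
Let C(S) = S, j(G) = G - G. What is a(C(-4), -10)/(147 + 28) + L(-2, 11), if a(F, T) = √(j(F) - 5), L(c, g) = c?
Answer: -2 + I*√5/175 ≈ -2.0 + 0.012778*I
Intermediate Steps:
j(G) = 0
a(F, T) = I*√5 (a(F, T) = √(0 - 5) = √(-5) = I*√5)
a(C(-4), -10)/(147 + 28) + L(-2, 11) = (I*√5)/(147 + 28) - 2 = (I*√5)/175 - 2 = I*√5/175 - 2 = -2 + I*√5/175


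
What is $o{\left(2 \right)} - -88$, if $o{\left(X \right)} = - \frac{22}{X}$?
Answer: $77$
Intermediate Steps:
$o{\left(2 \right)} - -88 = - \frac{22}{2} - -88 = \left(-22\right) \frac{1}{2} + 88 = -11 + 88 = 77$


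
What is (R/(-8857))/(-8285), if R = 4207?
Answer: 4207/73380245 ≈ 5.7332e-5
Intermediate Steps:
(R/(-8857))/(-8285) = (4207/(-8857))/(-8285) = (4207*(-1/8857))*(-1/8285) = -4207/8857*(-1/8285) = 4207/73380245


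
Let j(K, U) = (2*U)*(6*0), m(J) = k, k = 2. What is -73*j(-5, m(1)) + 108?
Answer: 108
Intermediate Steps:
m(J) = 2
j(K, U) = 0 (j(K, U) = (2*U)*0 = 0)
-73*j(-5, m(1)) + 108 = -73*0 + 108 = 0 + 108 = 108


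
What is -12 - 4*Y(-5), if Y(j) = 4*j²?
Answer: -412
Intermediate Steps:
-12 - 4*Y(-5) = -12 - 16*(-5)² = -12 - 16*25 = -12 - 4*100 = -12 - 400 = -412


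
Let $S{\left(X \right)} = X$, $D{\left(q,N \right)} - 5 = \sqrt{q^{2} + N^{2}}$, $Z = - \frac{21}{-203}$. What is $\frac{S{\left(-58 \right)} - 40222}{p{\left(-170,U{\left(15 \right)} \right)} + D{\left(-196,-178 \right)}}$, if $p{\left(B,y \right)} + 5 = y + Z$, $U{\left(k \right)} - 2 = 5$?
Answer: $\frac{15039545}{3681979} - \frac{21172175 \sqrt{701}}{3681979} \approx -148.16$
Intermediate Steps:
$Z = \frac{3}{29}$ ($Z = \left(-21\right) \left(- \frac{1}{203}\right) = \frac{3}{29} \approx 0.10345$)
$U{\left(k \right)} = 7$ ($U{\left(k \right)} = 2 + 5 = 7$)
$D{\left(q,N \right)} = 5 + \sqrt{N^{2} + q^{2}}$ ($D{\left(q,N \right)} = 5 + \sqrt{q^{2} + N^{2}} = 5 + \sqrt{N^{2} + q^{2}}$)
$p{\left(B,y \right)} = - \frac{142}{29} + y$ ($p{\left(B,y \right)} = -5 + \left(y + \frac{3}{29}\right) = -5 + \left(\frac{3}{29} + y\right) = - \frac{142}{29} + y$)
$\frac{S{\left(-58 \right)} - 40222}{p{\left(-170,U{\left(15 \right)} \right)} + D{\left(-196,-178 \right)}} = \frac{-58 - 40222}{\left(- \frac{142}{29} + 7\right) + \left(5 + \sqrt{\left(-178\right)^{2} + \left(-196\right)^{2}}\right)} = - \frac{40280}{\frac{61}{29} + \left(5 + \sqrt{31684 + 38416}\right)} = - \frac{40280}{\frac{61}{29} + \left(5 + \sqrt{70100}\right)} = - \frac{40280}{\frac{61}{29} + \left(5 + 10 \sqrt{701}\right)} = - \frac{40280}{\frac{206}{29} + 10 \sqrt{701}}$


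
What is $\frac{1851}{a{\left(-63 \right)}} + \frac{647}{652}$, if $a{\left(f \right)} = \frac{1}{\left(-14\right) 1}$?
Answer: $- \frac{16895281}{652} \approx -25913.0$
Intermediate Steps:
$a{\left(f \right)} = - \frac{1}{14}$ ($a{\left(f \right)} = \frac{1}{-14} = - \frac{1}{14}$)
$\frac{1851}{a{\left(-63 \right)}} + \frac{647}{652} = \frac{1851}{- \frac{1}{14}} + \frac{647}{652} = 1851 \left(-14\right) + 647 \cdot \frac{1}{652} = -25914 + \frac{647}{652} = - \frac{16895281}{652}$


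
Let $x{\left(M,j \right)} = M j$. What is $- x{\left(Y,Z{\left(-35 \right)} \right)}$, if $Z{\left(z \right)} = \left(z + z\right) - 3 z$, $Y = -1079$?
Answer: $37765$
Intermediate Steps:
$Z{\left(z \right)} = - z$ ($Z{\left(z \right)} = 2 z - 3 z = - z$)
$- x{\left(Y,Z{\left(-35 \right)} \right)} = - \left(-1079\right) \left(\left(-1\right) \left(-35\right)\right) = - \left(-1079\right) 35 = \left(-1\right) \left(-37765\right) = 37765$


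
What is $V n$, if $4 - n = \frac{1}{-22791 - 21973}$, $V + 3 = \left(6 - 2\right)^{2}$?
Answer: $\frac{2327741}{44764} \approx 52.0$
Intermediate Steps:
$V = 13$ ($V = -3 + \left(6 - 2\right)^{2} = -3 + 4^{2} = -3 + 16 = 13$)
$n = \frac{179057}{44764}$ ($n = 4 - \frac{1}{-22791 - 21973} = 4 - \frac{1}{-44764} = 4 - - \frac{1}{44764} = 4 + \frac{1}{44764} = \frac{179057}{44764} \approx 4.0$)
$V n = 13 \cdot \frac{179057}{44764} = \frac{2327741}{44764}$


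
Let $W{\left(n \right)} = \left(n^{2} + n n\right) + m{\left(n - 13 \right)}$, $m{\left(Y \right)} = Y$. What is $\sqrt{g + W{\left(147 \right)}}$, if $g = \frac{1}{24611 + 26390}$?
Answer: $\frac{\sqrt{112762973998353}}{51001} \approx 208.21$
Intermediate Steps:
$g = \frac{1}{51001} \approx 1.9607 \cdot 10^{-5}$
$W{\left(n \right)} = -13 + n + 2 n^{2}$ ($W{\left(n \right)} = \left(n^{2} + n n\right) + \left(n - 13\right) = \left(n^{2} + n^{2}\right) + \left(-13 + n\right) = 2 n^{2} + \left(-13 + n\right) = -13 + n + 2 n^{2}$)
$\sqrt{g + W{\left(147 \right)}} = \sqrt{\frac{1}{51001} + \left(-13 + 147 + 2 \cdot 147^{2}\right)} = \sqrt{\frac{1}{51001} + \left(-13 + 147 + 2 \cdot 21609\right)} = \sqrt{\frac{1}{51001} + \left(-13 + 147 + 43218\right)} = \sqrt{\frac{1}{51001} + 43352} = \sqrt{\frac{2210995353}{51001}} = \frac{\sqrt{112762973998353}}{51001}$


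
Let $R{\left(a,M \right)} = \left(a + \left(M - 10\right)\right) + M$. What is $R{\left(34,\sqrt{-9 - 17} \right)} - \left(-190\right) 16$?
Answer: $3064 + 2 i \sqrt{26} \approx 3064.0 + 10.198 i$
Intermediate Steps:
$R{\left(a,M \right)} = -10 + a + 2 M$ ($R{\left(a,M \right)} = \left(a + \left(-10 + M\right)\right) + M = \left(-10 + M + a\right) + M = -10 + a + 2 M$)
$R{\left(34,\sqrt{-9 - 17} \right)} - \left(-190\right) 16 = \left(-10 + 34 + 2 \sqrt{-9 - 17}\right) - \left(-190\right) 16 = \left(-10 + 34 + 2 \sqrt{-26}\right) - -3040 = \left(-10 + 34 + 2 i \sqrt{26}\right) + 3040 = \left(24 + 2 i \sqrt{26}\right) + 3040 = 3064 + 2 i \sqrt{26}$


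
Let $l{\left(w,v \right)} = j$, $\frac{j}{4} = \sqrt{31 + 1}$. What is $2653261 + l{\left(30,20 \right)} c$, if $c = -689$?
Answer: $2653261 - 11024 \sqrt{2} \approx 2.6377 \cdot 10^{6}$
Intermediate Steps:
$j = 16 \sqrt{2}$ ($j = 4 \sqrt{31 + 1} = 4 \sqrt{32} = 4 \cdot 4 \sqrt{2} = 16 \sqrt{2} \approx 22.627$)
$l{\left(w,v \right)} = 16 \sqrt{2}$
$2653261 + l{\left(30,20 \right)} c = 2653261 + 16 \sqrt{2} \left(-689\right) = 2653261 - 11024 \sqrt{2}$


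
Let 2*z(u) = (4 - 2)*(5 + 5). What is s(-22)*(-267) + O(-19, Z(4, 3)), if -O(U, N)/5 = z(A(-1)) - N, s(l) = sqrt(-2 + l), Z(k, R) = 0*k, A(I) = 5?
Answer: -50 - 534*I*sqrt(6) ≈ -50.0 - 1308.0*I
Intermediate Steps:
Z(k, R) = 0
z(u) = 10 (z(u) = ((4 - 2)*(5 + 5))/2 = (2*10)/2 = (1/2)*20 = 10)
O(U, N) = -50 + 5*N (O(U, N) = -5*(10 - N) = -50 + 5*N)
s(-22)*(-267) + O(-19, Z(4, 3)) = sqrt(-2 - 22)*(-267) + (-50 + 5*0) = sqrt(-24)*(-267) + (-50 + 0) = (2*I*sqrt(6))*(-267) - 50 = -534*I*sqrt(6) - 50 = -50 - 534*I*sqrt(6)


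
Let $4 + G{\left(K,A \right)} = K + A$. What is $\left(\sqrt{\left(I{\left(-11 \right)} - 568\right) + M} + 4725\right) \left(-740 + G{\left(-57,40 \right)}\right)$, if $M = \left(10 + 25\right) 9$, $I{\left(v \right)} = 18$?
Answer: $-3595725 - 761 i \sqrt{235} \approx -3.5957 \cdot 10^{6} - 11666.0 i$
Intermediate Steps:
$M = 315$ ($M = 35 \cdot 9 = 315$)
$G{\left(K,A \right)} = -4 + A + K$ ($G{\left(K,A \right)} = -4 + \left(K + A\right) = -4 + \left(A + K\right) = -4 + A + K$)
$\left(\sqrt{\left(I{\left(-11 \right)} - 568\right) + M} + 4725\right) \left(-740 + G{\left(-57,40 \right)}\right) = \left(\sqrt{\left(18 - 568\right) + 315} + 4725\right) \left(-740 - 21\right) = \left(\sqrt{-550 + 315} + 4725\right) \left(-740 - 21\right) = \left(\sqrt{-235} + 4725\right) \left(-761\right) = \left(i \sqrt{235} + 4725\right) \left(-761\right) = \left(4725 + i \sqrt{235}\right) \left(-761\right) = -3595725 - 761 i \sqrt{235}$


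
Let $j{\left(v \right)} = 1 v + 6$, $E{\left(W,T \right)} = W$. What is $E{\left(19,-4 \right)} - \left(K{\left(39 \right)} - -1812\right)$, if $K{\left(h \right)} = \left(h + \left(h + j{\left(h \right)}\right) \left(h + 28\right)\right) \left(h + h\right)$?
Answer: $-443819$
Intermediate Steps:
$j{\left(v \right)} = 6 + v$ ($j{\left(v \right)} = v + 6 = 6 + v$)
$K{\left(h \right)} = 2 h \left(h + \left(6 + 2 h\right) \left(28 + h\right)\right)$ ($K{\left(h \right)} = \left(h + \left(h + \left(6 + h\right)\right) \left(h + 28\right)\right) \left(h + h\right) = \left(h + \left(6 + 2 h\right) \left(28 + h\right)\right) 2 h = 2 h \left(h + \left(6 + 2 h\right) \left(28 + h\right)\right)$)
$E{\left(19,-4 \right)} - \left(K{\left(39 \right)} - -1812\right) = 19 - \left(2 \cdot 39 \left(168 + 2 \cdot 39^{2} + 63 \cdot 39\right) - -1812\right) = 19 - \left(2 \cdot 39 \left(168 + 2 \cdot 1521 + 2457\right) + 1812\right) = 19 - \left(2 \cdot 39 \left(168 + 3042 + 2457\right) + 1812\right) = 19 - \left(2 \cdot 39 \cdot 5667 + 1812\right) = 19 - \left(442026 + 1812\right) = 19 - 443838 = -443819$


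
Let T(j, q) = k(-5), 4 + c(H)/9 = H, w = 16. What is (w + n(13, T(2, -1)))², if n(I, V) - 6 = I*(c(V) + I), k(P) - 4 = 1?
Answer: 94864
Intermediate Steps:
k(P) = 5 (k(P) = 4 + 1 = 5)
c(H) = -36 + 9*H
T(j, q) = 5
n(I, V) = 6 + I*(-36 + I + 9*V) (n(I, V) = 6 + I*((-36 + 9*V) + I) = 6 + I*(-36 + I + 9*V))
(w + n(13, T(2, -1)))² = (16 + (6 + 13² + 9*13*(-4 + 5)))² = (16 + (6 + 169 + 9*13*1))² = (16 + (6 + 169 + 117))² = (16 + 292)² = 308² = 94864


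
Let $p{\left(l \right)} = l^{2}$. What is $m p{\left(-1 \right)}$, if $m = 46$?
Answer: $46$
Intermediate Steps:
$m p{\left(-1 \right)} = 46 \left(-1\right)^{2} = 46 \cdot 1 = 46$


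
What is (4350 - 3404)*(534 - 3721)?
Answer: -3014902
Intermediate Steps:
(4350 - 3404)*(534 - 3721) = 946*(-3187) = -3014902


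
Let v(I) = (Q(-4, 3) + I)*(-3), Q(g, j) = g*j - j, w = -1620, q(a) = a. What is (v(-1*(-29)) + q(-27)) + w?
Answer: -1689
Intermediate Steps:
Q(g, j) = -j + g*j
v(I) = 45 - 3*I (v(I) = (3*(-1 - 4) + I)*(-3) = (3*(-5) + I)*(-3) = (-15 + I)*(-3) = 45 - 3*I)
(v(-1*(-29)) + q(-27)) + w = ((45 - (-3)*(-29)) - 27) - 1620 = ((45 - 3*29) - 27) - 1620 = ((45 - 87) - 27) - 1620 = (-42 - 27) - 1620 = -69 - 1620 = -1689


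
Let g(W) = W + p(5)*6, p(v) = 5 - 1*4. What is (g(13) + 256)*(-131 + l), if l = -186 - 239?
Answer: -152900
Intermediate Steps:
l = -425
p(v) = 1 (p(v) = 5 - 4 = 1)
g(W) = 6 + W (g(W) = W + 1*6 = W + 6 = 6 + W)
(g(13) + 256)*(-131 + l) = ((6 + 13) + 256)*(-131 - 425) = (19 + 256)*(-556) = 275*(-556) = -152900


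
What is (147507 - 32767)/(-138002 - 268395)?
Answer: -114740/406397 ≈ -0.28233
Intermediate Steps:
(147507 - 32767)/(-138002 - 268395) = 114740/(-406397) = 114740*(-1/406397) = -114740/406397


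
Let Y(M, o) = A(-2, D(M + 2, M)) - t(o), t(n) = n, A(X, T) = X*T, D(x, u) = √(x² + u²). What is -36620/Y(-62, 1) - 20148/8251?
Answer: -180411664/49134705 + 29296*√1861/5955 ≈ 208.55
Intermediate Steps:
D(x, u) = √(u² + x²)
A(X, T) = T*X
Y(M, o) = -o - 2*√(M² + (2 + M)²) (Y(M, o) = √(M² + (M + 2)²)*(-2) - o = √(M² + (2 + M)²)*(-2) - o = -2*√(M² + (2 + M)²) - o = -o - 2*√(M² + (2 + M)²))
-36620/Y(-62, 1) - 20148/8251 = -36620/(-1*1 - 2*√((-62)² + (2 - 62)²)) - 20148/8251 = -36620/(-1 - 2*√(3844 + (-60)²)) - 20148*1/8251 = -36620/(-1 - 2*√(3844 + 3600)) - 20148/8251 = -36620/(-1 - 4*√1861) - 20148/8251 = -20148/8251 - 36620/(-1 - 4*√1861)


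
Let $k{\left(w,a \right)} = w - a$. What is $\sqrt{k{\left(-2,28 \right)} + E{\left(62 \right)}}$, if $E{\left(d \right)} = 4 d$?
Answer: $\sqrt{218} \approx 14.765$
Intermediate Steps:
$\sqrt{k{\left(-2,28 \right)} + E{\left(62 \right)}} = \sqrt{\left(-2 - 28\right) + 4 \cdot 62} = \sqrt{\left(-2 - 28\right) + 248} = \sqrt{-30 + 248} = \sqrt{218}$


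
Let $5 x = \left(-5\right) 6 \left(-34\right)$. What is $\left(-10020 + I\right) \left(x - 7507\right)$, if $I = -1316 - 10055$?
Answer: $156218473$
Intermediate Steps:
$I = -11371$ ($I = -1316 - 10055 = -11371$)
$x = 204$ ($x = \frac{\left(-5\right) 6 \left(-34\right)}{5} = \frac{\left(-30\right) \left(-34\right)}{5} = \frac{1}{5} \cdot 1020 = 204$)
$\left(-10020 + I\right) \left(x - 7507\right) = \left(-10020 - 11371\right) \left(204 - 7507\right) = \left(-21391\right) \left(-7303\right) = 156218473$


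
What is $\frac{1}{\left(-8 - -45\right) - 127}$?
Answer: $- \frac{1}{90} \approx -0.011111$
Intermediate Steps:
$\frac{1}{\left(-8 - -45\right) - 127} = \frac{1}{\left(-8 + 45\right) - 127} = \frac{1}{37 - 127} = \frac{1}{-90} = - \frac{1}{90}$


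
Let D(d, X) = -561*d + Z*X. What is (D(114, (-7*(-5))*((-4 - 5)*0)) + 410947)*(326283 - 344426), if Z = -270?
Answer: -6295493999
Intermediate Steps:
D(d, X) = -561*d - 270*X
(D(114, (-7*(-5))*((-4 - 5)*0)) + 410947)*(326283 - 344426) = ((-561*114 - 270*(-7*(-5))*(-4 - 5)*0) + 410947)*(326283 - 344426) = ((-63954 - 9450*(-9*0)) + 410947)*(-18143) = ((-63954 - 9450*0) + 410947)*(-18143) = ((-63954 - 270*0) + 410947)*(-18143) = ((-63954 + 0) + 410947)*(-18143) = (-63954 + 410947)*(-18143) = 346993*(-18143) = -6295493999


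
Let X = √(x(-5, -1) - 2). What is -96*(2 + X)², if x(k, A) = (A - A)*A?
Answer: -192 - 384*I*√2 ≈ -192.0 - 543.06*I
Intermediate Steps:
x(k, A) = 0 (x(k, A) = 0*A = 0)
X = I*√2 (X = √(0 - 2) = √(-2) = I*√2 ≈ 1.4142*I)
-96*(2 + X)² = -96*(2 + I*√2)²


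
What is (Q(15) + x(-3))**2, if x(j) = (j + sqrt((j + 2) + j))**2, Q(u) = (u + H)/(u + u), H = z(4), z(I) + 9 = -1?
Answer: -4223/36 - 124*I ≈ -117.31 - 124.0*I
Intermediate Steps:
z(I) = -10 (z(I) = -9 - 1 = -10)
H = -10
Q(u) = (-10 + u)/(2*u) (Q(u) = (u - 10)/(u + u) = (-10 + u)/((2*u)) = (-10 + u)*(1/(2*u)) = (-10 + u)/(2*u))
x(j) = (j + sqrt(2 + 2*j))**2 (x(j) = (j + sqrt((2 + j) + j))**2 = (j + sqrt(2 + 2*j))**2)
(Q(15) + x(-3))**2 = ((1/2)*(-10 + 15)/15 + (-3 + sqrt(2)*sqrt(1 - 3))**2)**2 = ((1/2)*(1/15)*5 + (-3 + sqrt(2)*sqrt(-2))**2)**2 = (1/6 + (-3 + sqrt(2)*(I*sqrt(2)))**2)**2 = (1/6 + (-3 + 2*I)**2)**2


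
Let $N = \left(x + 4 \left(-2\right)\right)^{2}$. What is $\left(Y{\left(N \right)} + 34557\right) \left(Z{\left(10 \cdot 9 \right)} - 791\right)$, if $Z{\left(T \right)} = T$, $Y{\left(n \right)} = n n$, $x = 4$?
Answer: $-24403913$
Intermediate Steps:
$N = 16$ ($N = \left(4 + 4 \left(-2\right)\right)^{2} = \left(4 - 8\right)^{2} = \left(-4\right)^{2} = 16$)
$Y{\left(n \right)} = n^{2}$
$\left(Y{\left(N \right)} + 34557\right) \left(Z{\left(10 \cdot 9 \right)} - 791\right) = \left(16^{2} + 34557\right) \left(10 \cdot 9 - 791\right) = \left(256 + 34557\right) \left(90 - 791\right) = 34813 \left(-701\right) = -24403913$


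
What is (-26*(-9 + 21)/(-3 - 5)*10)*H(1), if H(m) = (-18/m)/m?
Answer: -7020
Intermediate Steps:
H(m) = -18/m²
(-26*(-9 + 21)/(-3 - 5)*10)*H(1) = (-26*(-9 + 21)/(-3 - 5)*10)*(-18/1²) = (-26/((-8/12))*10)*(-18*1) = (-26/((-8*1/12))*10)*(-18) = (-26/(-⅔)*10)*(-18) = (-26*(-3/2)*10)*(-18) = (39*10)*(-18) = 390*(-18) = -7020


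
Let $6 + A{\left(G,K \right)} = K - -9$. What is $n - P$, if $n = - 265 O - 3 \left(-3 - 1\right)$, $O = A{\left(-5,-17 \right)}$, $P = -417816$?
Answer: $421538$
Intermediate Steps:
$A{\left(G,K \right)} = 3 + K$ ($A{\left(G,K \right)} = -6 + \left(K - -9\right) = -6 + \left(K + 9\right) = -6 + \left(9 + K\right) = 3 + K$)
$O = -14$ ($O = 3 - 17 = -14$)
$n = 3722$ ($n = \left(-265\right) \left(-14\right) - 3 \left(-3 - 1\right) = 3710 - -12 = 3710 + 12 = 3722$)
$n - P = 3722 - -417816 = 3722 + 417816 = 421538$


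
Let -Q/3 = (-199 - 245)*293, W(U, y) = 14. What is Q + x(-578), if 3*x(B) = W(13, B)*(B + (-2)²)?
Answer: 1162792/3 ≈ 3.8760e+5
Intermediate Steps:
Q = 390276 (Q = -3*(-199 - 245)*293 = -(-1332)*293 = -3*(-130092) = 390276)
x(B) = 56/3 + 14*B/3 (x(B) = (14*(B + (-2)²))/3 = (14*(B + 4))/3 = (14*(4 + B))/3 = (56 + 14*B)/3 = 56/3 + 14*B/3)
Q + x(-578) = 390276 + (56/3 + (14/3)*(-578)) = 390276 + (56/3 - 8092/3) = 390276 - 8036/3 = 1162792/3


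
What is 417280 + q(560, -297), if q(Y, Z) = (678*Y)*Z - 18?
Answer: -112347698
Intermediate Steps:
q(Y, Z) = -18 + 678*Y*Z (q(Y, Z) = 678*Y*Z - 18 = -18 + 678*Y*Z)
417280 + q(560, -297) = 417280 + (-18 + 678*560*(-297)) = 417280 + (-18 - 112764960) = 417280 - 112764978 = -112347698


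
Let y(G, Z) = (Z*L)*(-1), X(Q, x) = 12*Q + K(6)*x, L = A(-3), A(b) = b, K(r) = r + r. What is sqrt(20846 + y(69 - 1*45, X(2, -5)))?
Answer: sqrt(20738) ≈ 144.01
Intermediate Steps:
K(r) = 2*r
L = -3
X(Q, x) = 12*Q + 12*x (X(Q, x) = 12*Q + (2*6)*x = 12*Q + 12*x)
y(G, Z) = 3*Z (y(G, Z) = (Z*(-3))*(-1) = -3*Z*(-1) = 3*Z)
sqrt(20846 + y(69 - 1*45, X(2, -5))) = sqrt(20846 + 3*(12*2 + 12*(-5))) = sqrt(20846 + 3*(24 - 60)) = sqrt(20846 + 3*(-36)) = sqrt(20846 - 108) = sqrt(20738)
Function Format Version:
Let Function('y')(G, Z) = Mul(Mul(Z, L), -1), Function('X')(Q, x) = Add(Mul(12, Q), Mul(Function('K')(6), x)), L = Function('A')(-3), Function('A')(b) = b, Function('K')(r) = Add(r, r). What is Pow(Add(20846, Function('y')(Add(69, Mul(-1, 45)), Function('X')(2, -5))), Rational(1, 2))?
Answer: Pow(20738, Rational(1, 2)) ≈ 144.01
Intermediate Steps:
Function('K')(r) = Mul(2, r)
L = -3
Function('X')(Q, x) = Add(Mul(12, Q), Mul(12, x)) (Function('X')(Q, x) = Add(Mul(12, Q), Mul(Mul(2, 6), x)) = Add(Mul(12, Q), Mul(12, x)))
Function('y')(G, Z) = Mul(3, Z) (Function('y')(G, Z) = Mul(Mul(Z, -3), -1) = Mul(Mul(-3, Z), -1) = Mul(3, Z))
Pow(Add(20846, Function('y')(Add(69, Mul(-1, 45)), Function('X')(2, -5))), Rational(1, 2)) = Pow(Add(20846, Mul(3, Add(Mul(12, 2), Mul(12, -5)))), Rational(1, 2)) = Pow(Add(20846, Mul(3, Add(24, -60))), Rational(1, 2)) = Pow(Add(20846, Mul(3, -36)), Rational(1, 2)) = Pow(Add(20846, -108), Rational(1, 2)) = Pow(20738, Rational(1, 2))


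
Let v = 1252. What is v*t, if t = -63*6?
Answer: -473256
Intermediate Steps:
t = -378
v*t = 1252*(-378) = -473256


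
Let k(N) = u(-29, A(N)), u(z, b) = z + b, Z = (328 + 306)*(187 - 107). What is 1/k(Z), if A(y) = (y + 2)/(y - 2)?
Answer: -25359/710050 ≈ -0.035714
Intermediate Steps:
A(y) = (2 + y)/(-2 + y)
Z = 50720 (Z = 634*80 = 50720)
u(z, b) = b + z
k(N) = -29 + (2 + N)/(-2 + N) (k(N) = (2 + N)/(-2 + N) - 29 = -29 + (2 + N)/(-2 + N))
1/k(Z) = 1/(4*(15 - 7*50720)/(-2 + 50720)) = 1/(4*(15 - 355040)/50718) = 1/(4*(1/50718)*(-355025)) = 1/(-710050/25359) = -25359/710050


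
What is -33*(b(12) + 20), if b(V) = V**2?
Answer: -5412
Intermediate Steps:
-33*(b(12) + 20) = -33*(12**2 + 20) = -33*(144 + 20) = -33*164 = -5412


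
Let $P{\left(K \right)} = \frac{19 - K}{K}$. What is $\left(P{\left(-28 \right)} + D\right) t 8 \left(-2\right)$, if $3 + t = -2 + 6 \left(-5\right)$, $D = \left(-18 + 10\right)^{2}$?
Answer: $34900$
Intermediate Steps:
$D = 64$ ($D = \left(-8\right)^{2} = 64$)
$P{\left(K \right)} = \frac{19 - K}{K}$
$t = -35$ ($t = -3 + \left(-2 + 6 \left(-5\right)\right) = -3 - 32 = -35$)
$\left(P{\left(-28 \right)} + D\right) t 8 \left(-2\right) = \left(\frac{19 - -28}{-28} + 64\right) \left(-35\right) 8 \left(-2\right) = \left(- \frac{19 + 28}{28} + 64\right) \left(\left(-280\right) \left(-2\right)\right) = \left(\left(- \frac{1}{28}\right) 47 + 64\right) 560 = \left(- \frac{47}{28} + 64\right) 560 = \frac{1745}{28} \cdot 560 = 34900$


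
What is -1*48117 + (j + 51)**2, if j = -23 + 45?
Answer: -42788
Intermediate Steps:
j = 22
-1*48117 + (j + 51)**2 = -1*48117 + (22 + 51)**2 = -48117 + 73**2 = -48117 + 5329 = -42788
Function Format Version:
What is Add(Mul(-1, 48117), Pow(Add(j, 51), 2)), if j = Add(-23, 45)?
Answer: -42788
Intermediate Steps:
j = 22
Add(Mul(-1, 48117), Pow(Add(j, 51), 2)) = Add(Mul(-1, 48117), Pow(Add(22, 51), 2)) = Add(-48117, Pow(73, 2)) = Add(-48117, 5329) = -42788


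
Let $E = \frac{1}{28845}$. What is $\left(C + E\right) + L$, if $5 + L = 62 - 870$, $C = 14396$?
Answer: $\frac{391801636}{28845} \approx 13583.0$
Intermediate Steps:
$E = \frac{1}{28845} \approx 3.4668 \cdot 10^{-5}$
$L = -813$ ($L = -5 + \left(62 - 870\right) = -5 - 808 = -813$)
$\left(C + E\right) + L = \left(14396 + \frac{1}{28845}\right) - 813 = \frac{415252621}{28845} - 813 = \frac{391801636}{28845}$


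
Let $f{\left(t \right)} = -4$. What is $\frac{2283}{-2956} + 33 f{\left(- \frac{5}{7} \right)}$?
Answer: $- \frac{392475}{2956} \approx -132.77$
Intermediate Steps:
$\frac{2283}{-2956} + 33 f{\left(- \frac{5}{7} \right)} = \frac{2283}{-2956} + 33 \left(-4\right) = 2283 \left(- \frac{1}{2956}\right) - 132 = - \frac{2283}{2956} - 132 = - \frac{392475}{2956}$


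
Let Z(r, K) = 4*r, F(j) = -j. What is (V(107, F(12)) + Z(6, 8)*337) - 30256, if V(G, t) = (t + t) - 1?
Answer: -22193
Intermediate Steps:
V(G, t) = -1 + 2*t (V(G, t) = 2*t - 1 = -1 + 2*t)
(V(107, F(12)) + Z(6, 8)*337) - 30256 = ((-1 + 2*(-1*12)) + (4*6)*337) - 30256 = ((-1 + 2*(-12)) + 24*337) - 30256 = ((-1 - 24) + 8088) - 30256 = (-25 + 8088) - 30256 = 8063 - 30256 = -22193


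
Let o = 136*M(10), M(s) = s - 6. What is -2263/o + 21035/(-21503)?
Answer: -60104329/11697632 ≈ -5.1382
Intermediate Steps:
M(s) = -6 + s
o = 544 (o = 136*(-6 + 10) = 136*4 = 544)
-2263/o + 21035/(-21503) = -2263/544 + 21035/(-21503) = -2263*1/544 + 21035*(-1/21503) = -2263/544 - 21035/21503 = -60104329/11697632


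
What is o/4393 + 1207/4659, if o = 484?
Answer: 7557307/20466987 ≈ 0.36924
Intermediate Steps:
o/4393 + 1207/4659 = 484/4393 + 1207/4659 = 7557307/20466987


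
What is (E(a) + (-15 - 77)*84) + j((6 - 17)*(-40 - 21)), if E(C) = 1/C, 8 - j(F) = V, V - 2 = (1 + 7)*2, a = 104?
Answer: -804751/104 ≈ -7738.0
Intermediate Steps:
V = 18 (V = 2 + (1 + 7)*2 = 2 + 8*2 = 2 + 16 = 18)
j(F) = -10 (j(F) = 8 - 1*18 = 8 - 18 = -10)
(E(a) + (-15 - 77)*84) + j((6 - 17)*(-40 - 21)) = (1/104 + (-15 - 77)*84) - 10 = (1/104 - 92*84) - 10 = (1/104 - 7728) - 10 = -803711/104 - 10 = -804751/104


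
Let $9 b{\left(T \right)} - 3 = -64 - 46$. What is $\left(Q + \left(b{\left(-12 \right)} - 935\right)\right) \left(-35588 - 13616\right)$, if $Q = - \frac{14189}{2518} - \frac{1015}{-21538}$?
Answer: $\frac{5718714668004056}{122023539} \approx 4.6866 \cdot 10^{7}$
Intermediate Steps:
$b{\left(T \right)} = - \frac{107}{9}$ ($b{\left(T \right)} = \frac{1}{3} + \frac{-64 - 46}{9} = \frac{1}{3} + \frac{1}{9} \left(-110\right) = \frac{1}{3} - \frac{110}{9} = - \frac{107}{9}$)
$Q = - \frac{75761728}{13558171}$ ($Q = \left(-14189\right) \frac{1}{2518} - - \frac{1015}{21538} = - \frac{14189}{2518} + \frac{1015}{21538} = - \frac{75761728}{13558171} \approx -5.5879$)
$\left(Q + \left(b{\left(-12 \right)} - 935\right)\right) \left(-35588 - 13616\right) = \left(- \frac{75761728}{13558171} - \frac{8522}{9}\right) \left(-35588 - 13616\right) = \left(- \frac{75761728}{13558171} - \frac{8522}{9}\right) \left(-49204\right) = \left(- \frac{116224588814}{122023539}\right) \left(-49204\right) = \frac{5718714668004056}{122023539}$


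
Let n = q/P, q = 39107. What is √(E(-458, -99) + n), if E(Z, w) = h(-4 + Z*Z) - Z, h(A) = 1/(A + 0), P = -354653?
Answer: √158377524592359826135590/18598003320 ≈ 21.398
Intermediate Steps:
h(A) = 1/A
E(Z, w) = 1/(-4 + Z²) - Z (E(Z, w) = 1/(-4 + Z*Z) - Z = 1/(-4 + Z²) - Z)
n = -39107/354653 (n = 39107/(-354653) = 39107*(-1/354653) = -39107/354653 ≈ -0.11027)
√(E(-458, -99) + n) = √((1/(-4 + (-458)²) - 1*(-458)) - 39107/354653) = √((1/(-4 + 209764) + 458) - 39107/354653) = √((1/209760 + 458) - 39107/354653) = √(96070081/209760 - 39107/354653) = √(34063339352573/74392013280) = √158377524592359826135590/18598003320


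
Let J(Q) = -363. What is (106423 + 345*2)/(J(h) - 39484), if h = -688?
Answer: -107113/39847 ≈ -2.6881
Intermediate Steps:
(106423 + 345*2)/(J(h) - 39484) = (106423 + 345*2)/(-363 - 39484) = (106423 + 690)/(-39847) = 107113*(-1/39847) = -107113/39847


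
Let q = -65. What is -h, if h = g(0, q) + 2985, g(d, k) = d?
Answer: -2985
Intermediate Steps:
h = 2985 (h = 0 + 2985 = 2985)
-h = -1*2985 = -2985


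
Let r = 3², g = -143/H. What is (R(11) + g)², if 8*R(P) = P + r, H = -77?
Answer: 3721/196 ≈ 18.985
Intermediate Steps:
g = 13/7 (g = -143/(-77) = -143*(-1/77) = 13/7 ≈ 1.8571)
r = 9
R(P) = 9/8 + P/8 (R(P) = (P + 9)/8 = (9 + P)/8 = 9/8 + P/8)
(R(11) + g)² = ((9/8 + (⅛)*11) + 13/7)² = ((9/8 + 11/8) + 13/7)² = (5/2 + 13/7)² = (61/14)² = 3721/196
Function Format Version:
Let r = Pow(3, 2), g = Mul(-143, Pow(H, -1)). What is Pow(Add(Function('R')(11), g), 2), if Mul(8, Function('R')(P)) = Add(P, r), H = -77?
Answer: Rational(3721, 196) ≈ 18.985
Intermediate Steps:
g = Rational(13, 7) (g = Mul(-143, Pow(-77, -1)) = Mul(-143, Rational(-1, 77)) = Rational(13, 7) ≈ 1.8571)
r = 9
Function('R')(P) = Add(Rational(9, 8), Mul(Rational(1, 8), P)) (Function('R')(P) = Mul(Rational(1, 8), Add(P, 9)) = Mul(Rational(1, 8), Add(9, P)) = Add(Rational(9, 8), Mul(Rational(1, 8), P)))
Pow(Add(Function('R')(11), g), 2) = Pow(Add(Add(Rational(9, 8), Mul(Rational(1, 8), 11)), Rational(13, 7)), 2) = Pow(Add(Add(Rational(9, 8), Rational(11, 8)), Rational(13, 7)), 2) = Pow(Add(Rational(5, 2), Rational(13, 7)), 2) = Pow(Rational(61, 14), 2) = Rational(3721, 196)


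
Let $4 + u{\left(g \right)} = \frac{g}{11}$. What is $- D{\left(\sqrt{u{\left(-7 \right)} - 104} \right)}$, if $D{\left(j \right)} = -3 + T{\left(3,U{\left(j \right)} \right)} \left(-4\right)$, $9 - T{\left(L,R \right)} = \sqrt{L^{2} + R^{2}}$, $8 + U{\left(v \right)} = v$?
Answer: $39 - \frac{4 \sqrt{1089 + \left(88 - i \sqrt{13145}\right)^{2}}}{11} \approx 6.1495 + 40.612 i$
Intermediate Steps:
$U{\left(v \right)} = -8 + v$
$T{\left(L,R \right)} = 9 - \sqrt{L^{2} + R^{2}}$
$u{\left(g \right)} = -4 + \frac{g}{11}$
$D{\left(j \right)} = -39 + 4 \sqrt{9 + \left(-8 + j\right)^{2}}$ ($D{\left(j \right)} = -3 + \left(9 - \sqrt{3^{2} + \left(-8 + j\right)^{2}}\right) \left(-4\right) = -3 + \left(9 - \sqrt{9 + \left(-8 + j\right)^{2}}\right) \left(-4\right) = -3 + \left(-36 + 4 \sqrt{9 + \left(-8 + j\right)^{2}}\right) = -39 + 4 \sqrt{9 + \left(-8 + j\right)^{2}}$)
$- D{\left(\sqrt{u{\left(-7 \right)} - 104} \right)} = - (-39 + 4 \sqrt{9 + \left(-8 + \sqrt{\left(-4 + \frac{1}{11} \left(-7\right)\right) - 104}\right)^{2}}) = - (-39 + 4 \sqrt{9 + \left(-8 + \sqrt{\left(-4 - \frac{7}{11}\right) - 104}\right)^{2}}) = - (-39 + 4 \sqrt{9 + \left(-8 + \sqrt{- \frac{51}{11} - 104}\right)^{2}}) = - (-39 + 4 \sqrt{9 + \left(-8 + \sqrt{- \frac{1195}{11}}\right)^{2}}) = - (-39 + 4 \sqrt{9 + \left(-8 + \frac{i \sqrt{13145}}{11}\right)^{2}}) = 39 - 4 \sqrt{9 + \left(-8 + \frac{i \sqrt{13145}}{11}\right)^{2}}$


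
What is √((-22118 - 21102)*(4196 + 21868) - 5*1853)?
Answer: I*√1126495345 ≈ 33563.0*I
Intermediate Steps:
√((-22118 - 21102)*(4196 + 21868) - 5*1853) = √(-43220*26064 - 9265) = √(-1126486080 - 9265) = √(-1126495345) = I*√1126495345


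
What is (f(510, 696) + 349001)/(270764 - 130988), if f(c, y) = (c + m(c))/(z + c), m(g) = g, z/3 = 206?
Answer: 1562199/625664 ≈ 2.4969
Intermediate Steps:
z = 618 (z = 3*206 = 618)
f(c, y) = 2*c/(618 + c) (f(c, y) = (c + c)/(618 + c) = (2*c)/(618 + c) = 2*c/(618 + c))
(f(510, 696) + 349001)/(270764 - 130988) = (2*510/(618 + 510) + 349001)/(270764 - 130988) = (2*510/1128 + 349001)/139776 = (2*510*(1/1128) + 349001)*(1/139776) = (85/94 + 349001)*(1/139776) = (32806179/94)*(1/139776) = 1562199/625664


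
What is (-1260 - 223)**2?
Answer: 2199289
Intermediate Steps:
(-1260 - 223)**2 = (-1483)**2 = 2199289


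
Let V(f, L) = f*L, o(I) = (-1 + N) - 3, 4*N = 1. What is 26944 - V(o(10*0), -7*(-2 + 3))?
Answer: 107671/4 ≈ 26918.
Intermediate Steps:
N = 1/4 (N = (1/4)*1 = 1/4 ≈ 0.25000)
o(I) = -15/4 (o(I) = (-1 + 1/4) - 3 = -3/4 - 3 = -15/4)
V(f, L) = L*f
26944 - V(o(10*0), -7*(-2 + 3)) = 26944 - (-7*(-2 + 3))*(-15)/4 = 26944 - (-7*1)*(-15)/4 = 26944 - (-7)*(-15)/4 = 26944 - 1*105/4 = 26944 - 105/4 = 107671/4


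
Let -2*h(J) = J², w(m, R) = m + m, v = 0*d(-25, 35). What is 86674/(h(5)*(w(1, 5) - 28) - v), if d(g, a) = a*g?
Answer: 86674/325 ≈ 266.69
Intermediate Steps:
v = 0 (v = 0*(35*(-25)) = 0*(-875) = 0)
w(m, R) = 2*m
h(J) = -J²/2
86674/(h(5)*(w(1, 5) - 28) - v) = 86674/((-½*5²)*(2*1 - 28) - 1*0) = 86674/((-½*25)*(2 - 28) + 0) = 86674/(-25/2*(-26) + 0) = 86674/(325 + 0) = 86674/325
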